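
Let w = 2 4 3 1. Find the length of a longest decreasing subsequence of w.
3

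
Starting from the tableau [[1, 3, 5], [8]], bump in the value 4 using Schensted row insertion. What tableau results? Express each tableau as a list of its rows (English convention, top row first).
In row 1, 4 replaces 5 (the leftmost entry greater than 4); 5 is bumped to row 2. In row 2, 5 replaces 8 (the leftmost entry greater than 5); 8 is bumped to row 3. 8 starts a new row 3. The new tableau is [[1, 3, 4], [5], [8]].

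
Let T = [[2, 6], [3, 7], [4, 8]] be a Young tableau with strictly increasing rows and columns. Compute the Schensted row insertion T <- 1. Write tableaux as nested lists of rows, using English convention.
[[1, 6], [2, 7], [3, 8], [4]]

In row 1, 1 replaces 2 (the leftmost entry greater than 1); 2 is bumped to row 2. In row 2, 2 replaces 3 (the leftmost entry greater than 2); 3 is bumped to row 3. In row 3, 3 replaces 4 (the leftmost entry greater than 3); 4 is bumped to row 4. 4 starts a new row 4. The new tableau is [[1, 6], [2, 7], [3, 8], [4]].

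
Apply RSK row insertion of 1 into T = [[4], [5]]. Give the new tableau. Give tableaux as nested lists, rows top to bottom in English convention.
In row 1, 1 replaces 4 (the leftmost entry greater than 1); 4 is bumped to row 2. In row 2, 4 replaces 5 (the leftmost entry greater than 4); 5 is bumped to row 3. 5 starts a new row 3. The new tableau is [[1], [4], [5]].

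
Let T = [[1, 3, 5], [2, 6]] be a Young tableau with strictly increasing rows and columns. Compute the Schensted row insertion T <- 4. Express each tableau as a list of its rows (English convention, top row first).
[[1, 3, 4], [2, 5], [6]]

In row 1, 4 replaces 5 (the leftmost entry greater than 4); 5 is bumped to row 2. In row 2, 5 replaces 6 (the leftmost entry greater than 5); 6 is bumped to row 3. 6 starts a new row 3. The new tableau is [[1, 3, 4], [2, 5], [6]].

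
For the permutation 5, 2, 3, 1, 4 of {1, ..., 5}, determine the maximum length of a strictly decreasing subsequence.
3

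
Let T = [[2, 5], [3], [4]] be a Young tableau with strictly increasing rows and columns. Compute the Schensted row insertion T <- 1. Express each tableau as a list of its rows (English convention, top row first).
In row 1, 1 replaces 2 (the leftmost entry greater than 1); 2 is bumped to row 2. In row 2, 2 replaces 3 (the leftmost entry greater than 2); 3 is bumped to row 3. In row 3, 3 replaces 4 (the leftmost entry greater than 3); 4 is bumped to row 4. 4 starts a new row 4. The new tableau is [[1, 5], [2], [3], [4]].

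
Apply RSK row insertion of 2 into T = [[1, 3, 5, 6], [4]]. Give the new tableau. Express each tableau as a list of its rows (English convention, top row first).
[[1, 2, 5, 6], [3], [4]]

In row 1, 2 replaces 3 (the leftmost entry greater than 2); 3 is bumped to row 2. In row 2, 3 replaces 4 (the leftmost entry greater than 3); 4 is bumped to row 3. 4 starts a new row 3. The new tableau is [[1, 2, 5, 6], [3], [4]].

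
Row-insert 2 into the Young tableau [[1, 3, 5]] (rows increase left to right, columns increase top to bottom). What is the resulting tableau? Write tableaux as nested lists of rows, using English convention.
In row 1, 2 replaces 3 (the leftmost entry greater than 2); 3 is bumped to row 2. 3 starts a new row 2. The new tableau is [[1, 2, 5], [3]].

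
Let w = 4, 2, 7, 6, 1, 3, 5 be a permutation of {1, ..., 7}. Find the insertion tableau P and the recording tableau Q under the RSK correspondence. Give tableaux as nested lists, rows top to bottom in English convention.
Insert each entry of the permutation into P by Schensted row insertion, recording in Q the position of each new cell.

Insert 4: appended to row 1. P = [[4]], Q = [[1]].
Insert 2: 2 bumps 4 from row 1; 4 starts row 2. P = [[2], [4]], Q = [[1], [2]].
Insert 7: appended to row 1. P = [[2, 7], [4]], Q = [[1, 3], [2]].
Insert 6: 6 bumps 7 from row 1; 7 appends to row 2. P = [[2, 6], [4, 7]], Q = [[1, 3], [2, 4]].
Insert 1: 1 bumps 2 from row 1; 2 bumps 4 from row 2; 4 starts row 3. P = [[1, 6], [2, 7], [4]], Q = [[1, 3], [2, 4], [5]].
Insert 3: 3 bumps 6 from row 1; 6 bumps 7 from row 2; 7 appends to row 3. P = [[1, 3], [2, 6], [4, 7]], Q = [[1, 3], [2, 4], [5, 6]].
Insert 5: appended to row 1. P = [[1, 3, 5], [2, 6], [4, 7]], Q = [[1, 3, 7], [2, 4], [5, 6]].

So P = [[1, 3, 5], [2, 6], [4, 7]], Q = [[1, 3, 7], [2, 4], [5, 6]].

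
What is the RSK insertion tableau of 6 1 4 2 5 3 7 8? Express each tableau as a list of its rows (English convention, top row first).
Insert 6: appended to row 1. P = [[6]].
Insert 1: 1 bumps 6 from row 1; 6 starts row 2. P = [[1], [6]].
Insert 4: appended to row 1. P = [[1, 4], [6]].
Insert 2: 2 bumps 4 from row 1; 4 bumps 6 from row 2; 6 starts row 3. P = [[1, 2], [4], [6]].
Insert 5: appended to row 1. P = [[1, 2, 5], [4], [6]].
Insert 3: 3 bumps 5 from row 1; 5 appends to row 2. P = [[1, 2, 3], [4, 5], [6]].
Insert 7: appended to row 1. P = [[1, 2, 3, 7], [4, 5], [6]].
Insert 8: appended to row 1. P = [[1, 2, 3, 7, 8], [4, 5], [6]].

So P = [[1, 2, 3, 7, 8], [4, 5], [6]].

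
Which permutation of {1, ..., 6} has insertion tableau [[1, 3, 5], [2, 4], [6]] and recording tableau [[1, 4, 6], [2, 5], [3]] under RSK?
Reverse RSK: for i = n, n-1, ..., 1, locate i in Q, remove the corresponding corner cell from P, and reverse-bump its entry up through P; the value ejected from row 1 is w(i).

So w = 6 2 1 4 3 5.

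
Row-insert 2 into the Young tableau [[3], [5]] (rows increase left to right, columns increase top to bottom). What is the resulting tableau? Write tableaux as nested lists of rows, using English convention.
In row 1, 2 replaces 3 (the leftmost entry greater than 2); 3 is bumped to row 2. In row 2, 3 replaces 5 (the leftmost entry greater than 3); 5 is bumped to row 3. 5 starts a new row 3. The new tableau is [[2], [3], [5]].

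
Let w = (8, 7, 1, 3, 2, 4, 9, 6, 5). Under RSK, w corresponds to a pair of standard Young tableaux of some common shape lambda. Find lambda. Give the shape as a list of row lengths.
[4, 2, 2, 1]

Row-insert each entry into an empty tableau.

After inserting 8: P = [[8]].
After inserting 7: P = [[7], [8]].
After inserting 1: P = [[1], [7], [8]].
After inserting 3: P = [[1, 3], [7], [8]].
After inserting 2: P = [[1, 2], [3], [7], [8]].
After inserting 4: P = [[1, 2, 4], [3], [7], [8]].
After inserting 9: P = [[1, 2, 4, 9], [3], [7], [8]].
After inserting 6: P = [[1, 2, 4, 6], [3, 9], [7], [8]].
After inserting 5: P = [[1, 2, 4, 5], [3, 6], [7, 9], [8]].

The final insertion tableau P = [[1, 2, 4, 5], [3, 6], [7, 9], [8]] has shape [4, 2, 2, 1].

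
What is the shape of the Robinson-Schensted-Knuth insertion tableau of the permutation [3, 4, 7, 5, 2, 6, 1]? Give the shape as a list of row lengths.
[4, 1, 1, 1]

Row-insert each entry into an empty tableau.

After inserting 3: P = [[3]].
After inserting 4: P = [[3, 4]].
After inserting 7: P = [[3, 4, 7]].
After inserting 5: P = [[3, 4, 5], [7]].
After inserting 2: P = [[2, 4, 5], [3], [7]].
After inserting 6: P = [[2, 4, 5, 6], [3], [7]].
After inserting 1: P = [[1, 4, 5, 6], [2], [3], [7]].

The final insertion tableau P = [[1, 4, 5, 6], [2], [3], [7]] has shape [4, 1, 1, 1].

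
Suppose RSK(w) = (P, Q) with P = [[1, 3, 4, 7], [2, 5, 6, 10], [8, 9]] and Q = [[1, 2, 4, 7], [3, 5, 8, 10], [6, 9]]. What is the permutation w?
Reverse the RSK construction: for i from n down to 1, find the cell of Q containing i, remove the entry at that cell from P, and reverse-bump it up through P; the value ejected from row 1 is w(i).

Step i=10: Q has 10 at row 2, column 4; remove 10 from row 2 of P and reverse-bump: 10 enters row 1 and ejects 7. So w(10) = 7. P is now [[1, 3, 4, 10], [2, 5, 6], [8, 9]].
Step i=9: Q has 9 at row 3, column 2; remove 9 from row 3 of P and reverse-bump: 9 enters row 2 and ejects 6; 6 enters row 1 and ejects 4. So w(9) = 4. P is now [[1, 3, 6, 10], [2, 5, 9], [8]].
Step i=8: Q has 8 at row 2, column 3; remove 9 from row 2 of P and reverse-bump: 9 enters row 1 and ejects 6. So w(8) = 6. P is now [[1, 3, 9, 10], [2, 5], [8]].
Step i=7: Q has 7 at row 1, column 4; remove that cell from P, ejecting 10. So w(7) = 10. P is now [[1, 3, 9], [2, 5], [8]].
Step i=6: Q has 6 at row 3, column 1; remove 8 from row 3 of P and reverse-bump: 8 enters row 2 and ejects 5; 5 enters row 1 and ejects 3. So w(6) = 3. P is now [[1, 5, 9], [2, 8]].
Step i=5: Q has 5 at row 2, column 2; remove 8 from row 2 of P and reverse-bump: 8 enters row 1 and ejects 5. So w(5) = 5. P is now [[1, 8, 9], [2]].
Step i=4: Q has 4 at row 1, column 3; remove that cell from P, ejecting 9. So w(4) = 9. P is now [[1, 8], [2]].
Step i=3: Q has 3 at row 2, column 1; remove 2 from row 2 of P and reverse-bump: 2 enters row 1 and ejects 1. So w(3) = 1. P is now [[2, 8]].
Step i=2: Q has 2 at row 1, column 2; remove that cell from P, ejecting 8. So w(2) = 8. P is now [[2]].
Step i=1: Q has 1 at row 1, column 1; remove that cell from P, ejecting 2. So w(1) = 2. P is now [].

So w = 2 8 1 9 5 3 10 6 4 7.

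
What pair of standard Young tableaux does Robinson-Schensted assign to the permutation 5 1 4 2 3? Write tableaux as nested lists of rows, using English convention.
P = [[1, 2, 3], [4], [5]], Q = [[1, 3, 5], [2], [4]]

Insert each entry of the permutation into P by Schensted row insertion, recording in Q the position of each new cell.

Insert 5: appended to row 1. P = [[5]].
Insert 1: 1 bumps 5 from row 1; 5 starts row 2. P = [[1], [5]].
Insert 4: appended to row 1. P = [[1, 4], [5]].
Insert 2: 2 bumps 4 from row 1; 4 bumps 5 from row 2; 5 starts row 3. P = [[1, 2], [4], [5]].
Insert 3: appended to row 1. P = [[1, 2, 3], [4], [5]].

So P = [[1, 2, 3], [4], [5]], Q = [[1, 3, 5], [2], [4]].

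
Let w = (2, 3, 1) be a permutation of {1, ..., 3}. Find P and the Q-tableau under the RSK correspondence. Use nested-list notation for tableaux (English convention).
P = [[1, 3], [2]], Q = [[1, 2], [3]]

Insert each entry of the permutation into P by Schensted row insertion, recording in Q the position of each new cell.

After inserting 2: P = [[2]].
After inserting 3: P = [[2, 3]].
After inserting 1: P = [[1, 3], [2]].

So P = [[1, 3], [2]], Q = [[1, 2], [3]].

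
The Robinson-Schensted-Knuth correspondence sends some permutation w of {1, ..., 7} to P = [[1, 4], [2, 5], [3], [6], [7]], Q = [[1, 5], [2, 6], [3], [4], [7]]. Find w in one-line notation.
Reverse the RSK construction: for i from n down to 1, find the cell of Q containing i, remove the entry at that cell from P, and reverse-bump it up through P; the value ejected from row 1 is w(i).

Step i=7: Q has 7 at row 5, column 1; remove 7 from row 5 of P and reverse-bump: 7 enters row 4 and ejects 6; 6 enters row 3 and ejects 3; 3 enters row 2 and ejects 2; 2 enters row 1 and ejects 1. So w(7) = 1. P is now [[2, 4], [3, 5], [6], [7]].
Step i=6: Q has 6 at row 2, column 2; remove 5 from row 2 of P and reverse-bump: 5 enters row 1 and ejects 4. So w(6) = 4. P is now [[2, 5], [3], [6], [7]].
Step i=5: Q has 5 at row 1, column 2; remove that cell from P, ejecting 5. So w(5) = 5. P is now [[2], [3], [6], [7]].
Step i=4: Q has 4 at row 4, column 1; remove 7 from row 4 of P and reverse-bump: 7 enters row 3 and ejects 6; 6 enters row 2 and ejects 3; 3 enters row 1 and ejects 2. So w(4) = 2. P is now [[3], [6], [7]].
Step i=3: Q has 3 at row 3, column 1; remove 7 from row 3 of P and reverse-bump: 7 enters row 2 and ejects 6; 6 enters row 1 and ejects 3. So w(3) = 3. P is now [[6], [7]].
Step i=2: Q has 2 at row 2, column 1; remove 7 from row 2 of P and reverse-bump: 7 enters row 1 and ejects 6. So w(2) = 6. P is now [[7]].
Step i=1: Q has 1 at row 1, column 1; remove that cell from P, ejecting 7. So w(1) = 7. P is now [].

So w = 7 6 3 2 5 4 1.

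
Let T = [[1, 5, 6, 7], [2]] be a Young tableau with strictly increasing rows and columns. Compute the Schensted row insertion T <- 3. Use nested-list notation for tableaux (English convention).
In row 1, 3 replaces 5 (the leftmost entry greater than 3); 5 is bumped to row 2. 5 is appended to row 2. The new tableau is [[1, 3, 6, 7], [2, 5]].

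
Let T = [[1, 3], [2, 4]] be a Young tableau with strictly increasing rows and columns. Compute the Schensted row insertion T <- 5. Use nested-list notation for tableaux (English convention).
5 is larger than every entry of row 1, so it is appended to row 1. The new tableau is [[1, 3, 5], [2, 4]].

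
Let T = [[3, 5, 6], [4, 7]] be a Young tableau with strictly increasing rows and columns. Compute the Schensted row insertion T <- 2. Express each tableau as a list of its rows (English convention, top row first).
[[2, 5, 6], [3, 7], [4]]

In row 1, 2 replaces 3 (the leftmost entry greater than 2); 3 is bumped to row 2. In row 2, 3 replaces 4 (the leftmost entry greater than 3); 4 is bumped to row 3. 4 starts a new row 3. The new tableau is [[2, 5, 6], [3, 7], [4]].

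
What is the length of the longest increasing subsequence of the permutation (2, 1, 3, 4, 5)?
4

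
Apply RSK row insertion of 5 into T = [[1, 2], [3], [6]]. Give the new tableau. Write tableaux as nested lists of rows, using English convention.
5 is larger than every entry of row 1, so it is appended to row 1. The new tableau is [[1, 2, 5], [3], [6]].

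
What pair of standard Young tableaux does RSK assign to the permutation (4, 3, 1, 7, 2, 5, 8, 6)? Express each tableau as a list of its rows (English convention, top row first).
P = [[1, 2, 5, 6], [3, 7, 8], [4]], Q = [[1, 4, 6, 7], [2, 5, 8], [3]]

Insert each entry of the permutation into P by Schensted row insertion, recording in Q the position of each new cell.

Insert 4: appended to row 1. P = [[4]].
Insert 3: 3 bumps 4 from row 1; 4 starts row 2. P = [[3], [4]].
Insert 1: 1 bumps 3 from row 1; 3 bumps 4 from row 2; 4 starts row 3. P = [[1], [3], [4]].
Insert 7: appended to row 1. P = [[1, 7], [3], [4]].
Insert 2: 2 bumps 7 from row 1; 7 appends to row 2. P = [[1, 2], [3, 7], [4]].
Insert 5: appended to row 1. P = [[1, 2, 5], [3, 7], [4]].
Insert 8: appended to row 1. P = [[1, 2, 5, 8], [3, 7], [4]].
Insert 6: 6 bumps 8 from row 1; 8 appends to row 2. P = [[1, 2, 5, 6], [3, 7, 8], [4]].

So P = [[1, 2, 5, 6], [3, 7, 8], [4]], Q = [[1, 4, 6, 7], [2, 5, 8], [3]].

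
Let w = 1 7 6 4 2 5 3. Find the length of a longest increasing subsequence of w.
3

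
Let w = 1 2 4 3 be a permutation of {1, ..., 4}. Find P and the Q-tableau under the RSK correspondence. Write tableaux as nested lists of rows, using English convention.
Insert each entry of the permutation into P by Schensted row insertion, recording in Q the position of each new cell.

Insert 1: appended to row 1. P = [[1]].
Insert 2: appended to row 1. P = [[1, 2]].
Insert 4: appended to row 1. P = [[1, 2, 4]].
Insert 3: 3 bumps 4 from row 1; 4 starts row 2. P = [[1, 2, 3], [4]].

So P = [[1, 2, 3], [4]], Q = [[1, 2, 3], [4]].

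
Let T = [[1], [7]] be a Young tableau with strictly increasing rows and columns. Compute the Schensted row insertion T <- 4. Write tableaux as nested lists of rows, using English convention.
4 is larger than every entry of row 1, so it is appended to row 1. The new tableau is [[1, 4], [7]].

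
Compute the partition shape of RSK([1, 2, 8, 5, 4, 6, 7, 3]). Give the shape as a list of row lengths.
[5, 1, 1, 1]

Row-insert each entry into an empty tableau.

After inserting 1: P = [[1]].
After inserting 2: P = [[1, 2]].
After inserting 8: P = [[1, 2, 8]].
After inserting 5: P = [[1, 2, 5], [8]].
After inserting 4: P = [[1, 2, 4], [5], [8]].
After inserting 6: P = [[1, 2, 4, 6], [5], [8]].
After inserting 7: P = [[1, 2, 4, 6, 7], [5], [8]].
After inserting 3: P = [[1, 2, 3, 6, 7], [4], [5], [8]].

The final insertion tableau P = [[1, 2, 3, 6, 7], [4], [5], [8]] has shape [5, 1, 1, 1].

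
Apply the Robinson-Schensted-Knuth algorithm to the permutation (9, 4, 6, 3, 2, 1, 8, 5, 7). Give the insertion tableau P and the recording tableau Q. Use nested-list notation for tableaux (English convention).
Insert each entry of the permutation into P by Schensted row insertion, recording in Q the position of each new cell.

Insert 9: appended to row 1. P = [[9]], Q = [[1]].
Insert 4: 4 bumps 9 from row 1; 9 starts row 2. P = [[4], [9]], Q = [[1], [2]].
Insert 6: appended to row 1. P = [[4, 6], [9]], Q = [[1, 3], [2]].
Insert 3: 3 bumps 4 from row 1; 4 bumps 9 from row 2; 9 starts row 3. P = [[3, 6], [4], [9]], Q = [[1, 3], [2], [4]].
Insert 2: 2 bumps 3 from row 1; 3 bumps 4 from row 2; 4 bumps 9 from row 3; 9 starts row 4. P = [[2, 6], [3], [4], [9]], Q = [[1, 3], [2], [4], [5]].
Insert 1: 1 bumps 2 from row 1; 2 bumps 3 from row 2; 3 bumps 4 from row 3; 4 bumps 9 from row 4; 9 starts row 5. P = [[1, 6], [2], [3], [4], [9]], Q = [[1, 3], [2], [4], [5], [6]].
Insert 8: appended to row 1. P = [[1, 6, 8], [2], [3], [4], [9]], Q = [[1, 3, 7], [2], [4], [5], [6]].
Insert 5: 5 bumps 6 from row 1; 6 appends to row 2. P = [[1, 5, 8], [2, 6], [3], [4], [9]], Q = [[1, 3, 7], [2, 8], [4], [5], [6]].
Insert 7: 7 bumps 8 from row 1; 8 appends to row 2. P = [[1, 5, 7], [2, 6, 8], [3], [4], [9]], Q = [[1, 3, 7], [2, 8, 9], [4], [5], [6]].

So P = [[1, 5, 7], [2, 6, 8], [3], [4], [9]], Q = [[1, 3, 7], [2, 8, 9], [4], [5], [6]].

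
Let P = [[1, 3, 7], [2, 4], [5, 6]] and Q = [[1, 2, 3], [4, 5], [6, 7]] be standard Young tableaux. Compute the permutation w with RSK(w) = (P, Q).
Reverse the RSK construction: for i from n down to 1, find the cell of Q containing i, remove the entry at that cell from P, and reverse-bump it up through P; the value ejected from row 1 is w(i).

Step i=7: Q has 7 at row 3, column 2; remove 6 from row 3 of P and reverse-bump: 6 enters row 2 and ejects 4; 4 enters row 1 and ejects 3. So w(7) = 3. P is now [[1, 4, 7], [2, 6], [5]].
Step i=6: Q has 6 at row 3, column 1; remove 5 from row 3 of P and reverse-bump: 5 enters row 2 and ejects 2; 2 enters row 1 and ejects 1. So w(6) = 1. P is now [[2, 4, 7], [5, 6]].
Step i=5: Q has 5 at row 2, column 2; remove 6 from row 2 of P and reverse-bump: 6 enters row 1 and ejects 4. So w(5) = 4. P is now [[2, 6, 7], [5]].
Step i=4: Q has 4 at row 2, column 1; remove 5 from row 2 of P and reverse-bump: 5 enters row 1 and ejects 2. So w(4) = 2. P is now [[5, 6, 7]].
Step i=3: Q has 3 at row 1, column 3; remove that cell from P, ejecting 7. So w(3) = 7. P is now [[5, 6]].
Step i=2: Q has 2 at row 1, column 2; remove that cell from P, ejecting 6. So w(2) = 6. P is now [[5]].
Step i=1: Q has 1 at row 1, column 1; remove that cell from P, ejecting 5. So w(1) = 5. P is now [].

So w = 5 6 7 2 4 1 3.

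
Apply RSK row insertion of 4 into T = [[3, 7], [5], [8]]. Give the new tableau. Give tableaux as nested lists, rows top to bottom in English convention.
In row 1, 4 replaces 7 (the leftmost entry greater than 4); 7 is bumped to row 2. 7 is appended to row 2. The new tableau is [[3, 4], [5, 7], [8]].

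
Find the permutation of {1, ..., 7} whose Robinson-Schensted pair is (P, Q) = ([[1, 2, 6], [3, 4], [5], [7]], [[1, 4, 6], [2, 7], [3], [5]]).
Reverse RSK: for i = n, n-1, ..., 1, locate i in Q, remove the corresponding corner cell from P, and reverse-bump its entry up through P; the value ejected from row 1 is w(i).

So w = 7 5 3 4 1 6 2.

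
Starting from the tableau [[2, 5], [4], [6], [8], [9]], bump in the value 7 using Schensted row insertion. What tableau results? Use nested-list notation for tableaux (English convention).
7 is larger than every entry of row 1, so it is appended to row 1. The new tableau is [[2, 5, 7], [4], [6], [8], [9]].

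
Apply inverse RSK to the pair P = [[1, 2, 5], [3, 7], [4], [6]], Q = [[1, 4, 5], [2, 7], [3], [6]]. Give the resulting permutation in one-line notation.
Reverse RSK: for i = n, n-1, ..., 1, locate i in Q, remove the corresponding corner cell from P, and reverse-bump its entry up through P; the value ejected from row 1 is w(i).

So w = 6 4 1 3 7 2 5.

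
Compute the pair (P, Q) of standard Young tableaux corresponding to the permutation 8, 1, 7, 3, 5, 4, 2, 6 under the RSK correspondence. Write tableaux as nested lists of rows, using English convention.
P = [[1, 2, 4, 6], [3], [5], [7], [8]], Q = [[1, 3, 5, 8], [2], [4], [6], [7]]

Insert each entry of the permutation into P by Schensted row insertion, recording in Q the position of each new cell.

After inserting 8: P = [[8]].
After inserting 1: P = [[1], [8]].
After inserting 7: P = [[1, 7], [8]].
After inserting 3: P = [[1, 3], [7], [8]].
After inserting 5: P = [[1, 3, 5], [7], [8]].
After inserting 4: P = [[1, 3, 4], [5], [7], [8]].
After inserting 2: P = [[1, 2, 4], [3], [5], [7], [8]].
After inserting 6: P = [[1, 2, 4, 6], [3], [5], [7], [8]].

So P = [[1, 2, 4, 6], [3], [5], [7], [8]], Q = [[1, 3, 5, 8], [2], [4], [6], [7]].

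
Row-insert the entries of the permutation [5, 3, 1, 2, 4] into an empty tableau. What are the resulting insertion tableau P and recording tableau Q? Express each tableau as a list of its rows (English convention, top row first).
Insert each entry of the permutation into P by Schensted row insertion, recording in Q the position of each new cell.

Insert 5: appended to row 1. P = [[5]], Q = [[1]].
Insert 3: 3 bumps 5 from row 1; 5 starts row 2. P = [[3], [5]], Q = [[1], [2]].
Insert 1: 1 bumps 3 from row 1; 3 bumps 5 from row 2; 5 starts row 3. P = [[1], [3], [5]], Q = [[1], [2], [3]].
Insert 2: appended to row 1. P = [[1, 2], [3], [5]], Q = [[1, 4], [2], [3]].
Insert 4: appended to row 1. P = [[1, 2, 4], [3], [5]], Q = [[1, 4, 5], [2], [3]].

So P = [[1, 2, 4], [3], [5]], Q = [[1, 4, 5], [2], [3]].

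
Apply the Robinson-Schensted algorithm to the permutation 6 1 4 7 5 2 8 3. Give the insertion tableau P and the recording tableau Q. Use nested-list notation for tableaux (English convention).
P = [[1, 2, 3, 8], [4, 5], [6, 7]], Q = [[1, 3, 4, 7], [2, 5], [6, 8]]

Insert each entry of the permutation into P by Schensted row insertion, recording in Q the position of each new cell.

Insert 6: appended to row 1. P = [[6]], Q = [[1]].
Insert 1: 1 bumps 6 from row 1; 6 starts row 2. P = [[1], [6]], Q = [[1], [2]].
Insert 4: appended to row 1. P = [[1, 4], [6]], Q = [[1, 3], [2]].
Insert 7: appended to row 1. P = [[1, 4, 7], [6]], Q = [[1, 3, 4], [2]].
Insert 5: 5 bumps 7 from row 1; 7 appends to row 2. P = [[1, 4, 5], [6, 7]], Q = [[1, 3, 4], [2, 5]].
Insert 2: 2 bumps 4 from row 1; 4 bumps 6 from row 2; 6 starts row 3. P = [[1, 2, 5], [4, 7], [6]], Q = [[1, 3, 4], [2, 5], [6]].
Insert 8: appended to row 1. P = [[1, 2, 5, 8], [4, 7], [6]], Q = [[1, 3, 4, 7], [2, 5], [6]].
Insert 3: 3 bumps 5 from row 1; 5 bumps 7 from row 2; 7 appends to row 3. P = [[1, 2, 3, 8], [4, 5], [6, 7]], Q = [[1, 3, 4, 7], [2, 5], [6, 8]].

So P = [[1, 2, 3, 8], [4, 5], [6, 7]], Q = [[1, 3, 4, 7], [2, 5], [6, 8]].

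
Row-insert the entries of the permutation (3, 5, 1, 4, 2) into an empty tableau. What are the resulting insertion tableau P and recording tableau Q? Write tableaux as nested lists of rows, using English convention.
Insert each entry of the permutation into P by Schensted row insertion, recording in Q the position of each new cell.

Insert 3: appended to row 1. P = [[3]].
Insert 5: appended to row 1. P = [[3, 5]].
Insert 1: 1 bumps 3 from row 1; 3 starts row 2. P = [[1, 5], [3]].
Insert 4: 4 bumps 5 from row 1; 5 appends to row 2. P = [[1, 4], [3, 5]].
Insert 2: 2 bumps 4 from row 1; 4 bumps 5 from row 2; 5 starts row 3. P = [[1, 2], [3, 4], [5]].

So P = [[1, 2], [3, 4], [5]], Q = [[1, 2], [3, 4], [5]].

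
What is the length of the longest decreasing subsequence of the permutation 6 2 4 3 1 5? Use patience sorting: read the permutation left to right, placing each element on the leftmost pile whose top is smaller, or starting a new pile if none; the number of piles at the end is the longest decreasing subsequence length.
6: new pile. tops = [6]
2: new pile. tops = [6, 2]
4: onto pile 2 (replacing 2). tops = [6, 4]
3: new pile. tops = [6, 4, 3]
1: new pile. tops = [6, 4, 3, 1]
5: onto pile 2 (replacing 4). tops = [6, 5, 3, 1]

4 piles, so the longest decreasing subsequence has length 4.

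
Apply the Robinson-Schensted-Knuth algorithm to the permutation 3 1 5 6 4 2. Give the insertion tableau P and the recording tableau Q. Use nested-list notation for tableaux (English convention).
P = [[1, 2, 6], [3, 4], [5]], Q = [[1, 3, 4], [2, 5], [6]]

Insert each entry of the permutation into P by Schensted row insertion, recording in Q the position of each new cell.

Insert 3: appended to row 1. P = [[3]].
Insert 1: 1 bumps 3 from row 1; 3 starts row 2. P = [[1], [3]].
Insert 5: appended to row 1. P = [[1, 5], [3]].
Insert 6: appended to row 1. P = [[1, 5, 6], [3]].
Insert 4: 4 bumps 5 from row 1; 5 appends to row 2. P = [[1, 4, 6], [3, 5]].
Insert 2: 2 bumps 4 from row 1; 4 bumps 5 from row 2; 5 starts row 3. P = [[1, 2, 6], [3, 4], [5]].

So P = [[1, 2, 6], [3, 4], [5]], Q = [[1, 3, 4], [2, 5], [6]].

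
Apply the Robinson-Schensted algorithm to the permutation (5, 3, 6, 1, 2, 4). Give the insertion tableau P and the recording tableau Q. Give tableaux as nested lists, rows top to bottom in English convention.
Insert each entry of the permutation into P by Schensted row insertion, recording in Q the position of each new cell.

Insert 5: appended to row 1. P = [[5]], Q = [[1]].
Insert 3: 3 bumps 5 from row 1; 5 starts row 2. P = [[3], [5]], Q = [[1], [2]].
Insert 6: appended to row 1. P = [[3, 6], [5]], Q = [[1, 3], [2]].
Insert 1: 1 bumps 3 from row 1; 3 bumps 5 from row 2; 5 starts row 3. P = [[1, 6], [3], [5]], Q = [[1, 3], [2], [4]].
Insert 2: 2 bumps 6 from row 1; 6 appends to row 2. P = [[1, 2], [3, 6], [5]], Q = [[1, 3], [2, 5], [4]].
Insert 4: appended to row 1. P = [[1, 2, 4], [3, 6], [5]], Q = [[1, 3, 6], [2, 5], [4]].

So P = [[1, 2, 4], [3, 6], [5]], Q = [[1, 3, 6], [2, 5], [4]].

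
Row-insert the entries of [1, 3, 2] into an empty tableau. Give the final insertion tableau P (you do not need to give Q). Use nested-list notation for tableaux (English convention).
P = [[1, 2], [3]]

Insert 1: appended to row 1. P = [[1]].
Insert 3: appended to row 1. P = [[1, 3]].
Insert 2: 2 bumps 3 from row 1; 3 starts row 2. P = [[1, 2], [3]].

So P = [[1, 2], [3]].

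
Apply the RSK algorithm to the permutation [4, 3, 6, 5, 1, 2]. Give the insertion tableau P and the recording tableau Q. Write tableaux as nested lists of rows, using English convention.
P = [[1, 2], [3, 5], [4, 6]], Q = [[1, 3], [2, 4], [5, 6]]

Insert each entry of the permutation into P by Schensted row insertion, recording in Q the position of each new cell.

Insert 4: appended to row 1. P = [[4]].
Insert 3: 3 bumps 4 from row 1; 4 starts row 2. P = [[3], [4]].
Insert 6: appended to row 1. P = [[3, 6], [4]].
Insert 5: 5 bumps 6 from row 1; 6 appends to row 2. P = [[3, 5], [4, 6]].
Insert 1: 1 bumps 3 from row 1; 3 bumps 4 from row 2; 4 starts row 3. P = [[1, 5], [3, 6], [4]].
Insert 2: 2 bumps 5 from row 1; 5 bumps 6 from row 2; 6 appends to row 3. P = [[1, 2], [3, 5], [4, 6]].

So P = [[1, 2], [3, 5], [4, 6]], Q = [[1, 3], [2, 4], [5, 6]].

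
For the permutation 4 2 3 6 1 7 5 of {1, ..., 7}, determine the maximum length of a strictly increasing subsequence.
4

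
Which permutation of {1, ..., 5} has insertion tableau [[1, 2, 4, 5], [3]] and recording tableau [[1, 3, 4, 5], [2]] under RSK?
3 1 2 4 5

Reverse the RSK construction: for i from n down to 1, find the cell of Q containing i, remove the entry at that cell from P, and reverse-bump it up through P; the value ejected from row 1 is w(i).

Step i=5: Q has 5 at row 1, column 4; remove that cell from P, ejecting 5. So w(5) = 5. P is now [[1, 2, 4], [3]].
Step i=4: Q has 4 at row 1, column 3; remove that cell from P, ejecting 4. So w(4) = 4. P is now [[1, 2], [3]].
Step i=3: Q has 3 at row 1, column 2; remove that cell from P, ejecting 2. So w(3) = 2. P is now [[1], [3]].
Step i=2: Q has 2 at row 2, column 1; remove 3 from row 2 of P and reverse-bump: 3 enters row 1 and ejects 1. So w(2) = 1. P is now [[3]].
Step i=1: Q has 1 at row 1, column 1; remove that cell from P, ejecting 3. So w(1) = 3. P is now [].

So w = 3 1 2 4 5.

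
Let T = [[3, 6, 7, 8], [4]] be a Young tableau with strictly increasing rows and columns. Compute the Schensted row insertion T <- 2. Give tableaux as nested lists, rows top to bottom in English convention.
[[2, 6, 7, 8], [3], [4]]

In row 1, 2 replaces 3 (the leftmost entry greater than 2); 3 is bumped to row 2. In row 2, 3 replaces 4 (the leftmost entry greater than 3); 4 is bumped to row 3. 4 starts a new row 3. The new tableau is [[2, 6, 7, 8], [3], [4]].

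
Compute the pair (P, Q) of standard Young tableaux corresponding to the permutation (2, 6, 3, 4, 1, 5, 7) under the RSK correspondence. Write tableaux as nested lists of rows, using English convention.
Insert each entry of the permutation into P by Schensted row insertion, recording in Q the position of each new cell.

Insert 2: appended to row 1. P = [[2]], Q = [[1]].
Insert 6: appended to row 1. P = [[2, 6]], Q = [[1, 2]].
Insert 3: 3 bumps 6 from row 1; 6 starts row 2. P = [[2, 3], [6]], Q = [[1, 2], [3]].
Insert 4: appended to row 1. P = [[2, 3, 4], [6]], Q = [[1, 2, 4], [3]].
Insert 1: 1 bumps 2 from row 1; 2 bumps 6 from row 2; 6 starts row 3. P = [[1, 3, 4], [2], [6]], Q = [[1, 2, 4], [3], [5]].
Insert 5: appended to row 1. P = [[1, 3, 4, 5], [2], [6]], Q = [[1, 2, 4, 6], [3], [5]].
Insert 7: appended to row 1. P = [[1, 3, 4, 5, 7], [2], [6]], Q = [[1, 2, 4, 6, 7], [3], [5]].

So P = [[1, 3, 4, 5, 7], [2], [6]], Q = [[1, 2, 4, 6, 7], [3], [5]].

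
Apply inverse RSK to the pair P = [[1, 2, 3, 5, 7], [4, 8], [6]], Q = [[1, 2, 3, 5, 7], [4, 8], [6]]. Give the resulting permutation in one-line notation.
Reverse the RSK construction: for i from n down to 1, find the cell of Q containing i, remove the entry at that cell from P, and reverse-bump it up through P; the value ejected from row 1 is w(i).

Step i=8: Q has 8 at row 2, column 2; remove 8 from row 2 of P and reverse-bump: 8 enters row 1 and ejects 7. So w(8) = 7. P is now [[1, 2, 3, 5, 8], [4], [6]].
Step i=7: Q has 7 at row 1, column 5; remove that cell from P, ejecting 8. So w(7) = 8. P is now [[1, 2, 3, 5], [4], [6]].
Step i=6: Q has 6 at row 3, column 1; remove 6 from row 3 of P and reverse-bump: 6 enters row 2 and ejects 4; 4 enters row 1 and ejects 3. So w(6) = 3. P is now [[1, 2, 4, 5], [6]].
Step i=5: Q has 5 at row 1, column 4; remove that cell from P, ejecting 5. So w(5) = 5. P is now [[1, 2, 4], [6]].
Step i=4: Q has 4 at row 2, column 1; remove 6 from row 2 of P and reverse-bump: 6 enters row 1 and ejects 4. So w(4) = 4. P is now [[1, 2, 6]].
Step i=3: Q has 3 at row 1, column 3; remove that cell from P, ejecting 6. So w(3) = 6. P is now [[1, 2]].
Step i=2: Q has 2 at row 1, column 2; remove that cell from P, ejecting 2. So w(2) = 2. P is now [[1]].
Step i=1: Q has 1 at row 1, column 1; remove that cell from P, ejecting 1. So w(1) = 1. P is now [].

So w = 1 2 6 4 5 3 8 7.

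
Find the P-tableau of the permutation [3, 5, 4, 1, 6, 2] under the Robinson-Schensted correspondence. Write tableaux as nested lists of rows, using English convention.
After inserting 3: P = [[3]].
After inserting 5: P = [[3, 5]].
After inserting 4: P = [[3, 4], [5]].
After inserting 1: P = [[1, 4], [3], [5]].
After inserting 6: P = [[1, 4, 6], [3], [5]].
After inserting 2: P = [[1, 2, 6], [3, 4], [5]].

So P = [[1, 2, 6], [3, 4], [5]].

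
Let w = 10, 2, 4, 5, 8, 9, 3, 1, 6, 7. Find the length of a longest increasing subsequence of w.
5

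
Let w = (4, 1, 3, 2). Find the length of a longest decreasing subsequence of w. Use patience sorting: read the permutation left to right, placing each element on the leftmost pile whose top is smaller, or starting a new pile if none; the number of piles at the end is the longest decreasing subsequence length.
3

4: new pile. tops = [4]
1: new pile. tops = [4, 1]
3: onto pile 2 (replacing 1). tops = [4, 3]
2: new pile. tops = [4, 3, 2]

3 piles, so the longest decreasing subsequence has length 3.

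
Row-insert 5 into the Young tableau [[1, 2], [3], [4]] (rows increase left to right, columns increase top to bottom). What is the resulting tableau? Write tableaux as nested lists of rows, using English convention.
[[1, 2, 5], [3], [4]]

5 is larger than every entry of row 1, so it is appended to row 1. The new tableau is [[1, 2, 5], [3], [4]].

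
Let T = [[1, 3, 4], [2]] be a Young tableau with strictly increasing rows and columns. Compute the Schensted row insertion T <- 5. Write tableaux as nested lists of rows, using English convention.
5 is larger than every entry of row 1, so it is appended to row 1. The new tableau is [[1, 3, 4, 5], [2]].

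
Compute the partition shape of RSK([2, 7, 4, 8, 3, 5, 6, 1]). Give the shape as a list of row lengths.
[4, 2, 1, 1]

Row-insert each entry into an empty tableau.

After inserting 2: P = [[2]].
After inserting 7: P = [[2, 7]].
After inserting 4: P = [[2, 4], [7]].
After inserting 8: P = [[2, 4, 8], [7]].
After inserting 3: P = [[2, 3, 8], [4], [7]].
After inserting 5: P = [[2, 3, 5], [4, 8], [7]].
After inserting 6: P = [[2, 3, 5, 6], [4, 8], [7]].
After inserting 1: P = [[1, 3, 5, 6], [2, 8], [4], [7]].

The final insertion tableau P = [[1, 3, 5, 6], [2, 8], [4], [7]] has shape [4, 2, 1, 1].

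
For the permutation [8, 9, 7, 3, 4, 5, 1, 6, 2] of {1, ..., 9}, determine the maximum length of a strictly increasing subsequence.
4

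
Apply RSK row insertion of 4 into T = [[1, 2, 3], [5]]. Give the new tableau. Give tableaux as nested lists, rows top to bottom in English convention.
4 is larger than every entry of row 1, so it is appended to row 1. The new tableau is [[1, 2, 3, 4], [5]].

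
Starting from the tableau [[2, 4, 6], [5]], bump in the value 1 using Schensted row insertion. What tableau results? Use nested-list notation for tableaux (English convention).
In row 1, 1 replaces 2 (the leftmost entry greater than 1); 2 is bumped to row 2. In row 2, 2 replaces 5 (the leftmost entry greater than 2); 5 is bumped to row 3. 5 starts a new row 3. The new tableau is [[1, 4, 6], [2], [5]].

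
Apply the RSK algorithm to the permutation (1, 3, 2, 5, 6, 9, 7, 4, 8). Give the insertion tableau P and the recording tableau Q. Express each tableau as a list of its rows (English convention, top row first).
Insert each entry of the permutation into P by Schensted row insertion, recording in Q the position of each new cell.

Insert 1: appended to row 1. P = [[1]].
Insert 3: appended to row 1. P = [[1, 3]].
Insert 2: 2 bumps 3 from row 1; 3 starts row 2. P = [[1, 2], [3]].
Insert 5: appended to row 1. P = [[1, 2, 5], [3]].
Insert 6: appended to row 1. P = [[1, 2, 5, 6], [3]].
Insert 9: appended to row 1. P = [[1, 2, 5, 6, 9], [3]].
Insert 7: 7 bumps 9 from row 1; 9 appends to row 2. P = [[1, 2, 5, 6, 7], [3, 9]].
Insert 4: 4 bumps 5 from row 1; 5 bumps 9 from row 2; 9 starts row 3. P = [[1, 2, 4, 6, 7], [3, 5], [9]].
Insert 8: appended to row 1. P = [[1, 2, 4, 6, 7, 8], [3, 5], [9]].

So P = [[1, 2, 4, 6, 7, 8], [3, 5], [9]], Q = [[1, 2, 4, 5, 6, 9], [3, 7], [8]].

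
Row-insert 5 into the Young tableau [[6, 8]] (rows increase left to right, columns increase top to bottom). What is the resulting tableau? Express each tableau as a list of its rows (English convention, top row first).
In row 1, 5 replaces 6 (the leftmost entry greater than 5); 6 is bumped to row 2. 6 starts a new row 2. The new tableau is [[5, 8], [6]].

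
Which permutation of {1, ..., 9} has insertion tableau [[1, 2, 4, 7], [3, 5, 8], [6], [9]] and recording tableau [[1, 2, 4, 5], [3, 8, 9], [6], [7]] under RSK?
1 9 3 6 8 5 2 4 7

Reverse RSK: for i = n, n-1, ..., 1, locate i in Q, remove the corresponding corner cell from P, and reverse-bump its entry up through P; the value ejected from row 1 is w(i).

So w = 1 9 3 6 8 5 2 4 7.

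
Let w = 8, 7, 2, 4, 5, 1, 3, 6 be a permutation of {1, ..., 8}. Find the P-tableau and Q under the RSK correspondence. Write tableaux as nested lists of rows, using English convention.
Insert each entry of the permutation into P by Schensted row insertion, recording in Q the position of each new cell.

Insert 8: appended to row 1. P = [[8]], Q = [[1]].
Insert 7: 7 bumps 8 from row 1; 8 starts row 2. P = [[7], [8]], Q = [[1], [2]].
Insert 2: 2 bumps 7 from row 1; 7 bumps 8 from row 2; 8 starts row 3. P = [[2], [7], [8]], Q = [[1], [2], [3]].
Insert 4: appended to row 1. P = [[2, 4], [7], [8]], Q = [[1, 4], [2], [3]].
Insert 5: appended to row 1. P = [[2, 4, 5], [7], [8]], Q = [[1, 4, 5], [2], [3]].
Insert 1: 1 bumps 2 from row 1; 2 bumps 7 from row 2; 7 bumps 8 from row 3; 8 starts row 4. P = [[1, 4, 5], [2], [7], [8]], Q = [[1, 4, 5], [2], [3], [6]].
Insert 3: 3 bumps 4 from row 1; 4 appends to row 2. P = [[1, 3, 5], [2, 4], [7], [8]], Q = [[1, 4, 5], [2, 7], [3], [6]].
Insert 6: appended to row 1. P = [[1, 3, 5, 6], [2, 4], [7], [8]], Q = [[1, 4, 5, 8], [2, 7], [3], [6]].

So P = [[1, 3, 5, 6], [2, 4], [7], [8]], Q = [[1, 4, 5, 8], [2, 7], [3], [6]].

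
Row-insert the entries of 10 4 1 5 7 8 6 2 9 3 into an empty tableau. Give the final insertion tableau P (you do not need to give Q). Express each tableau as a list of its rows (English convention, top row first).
Insert 10: appended to row 1. P = [[10]].
Insert 4: 4 bumps 10 from row 1; 10 starts row 2. P = [[4], [10]].
Insert 1: 1 bumps 4 from row 1; 4 bumps 10 from row 2; 10 starts row 3. P = [[1], [4], [10]].
Insert 5: appended to row 1. P = [[1, 5], [4], [10]].
Insert 7: appended to row 1. P = [[1, 5, 7], [4], [10]].
Insert 8: appended to row 1. P = [[1, 5, 7, 8], [4], [10]].
Insert 6: 6 bumps 7 from row 1; 7 appends to row 2. P = [[1, 5, 6, 8], [4, 7], [10]].
Insert 2: 2 bumps 5 from row 1; 5 bumps 7 from row 2; 7 bumps 10 from row 3; 10 starts row 4. P = [[1, 2, 6, 8], [4, 5], [7], [10]].
Insert 9: appended to row 1. P = [[1, 2, 6, 8, 9], [4, 5], [7], [10]].
Insert 3: 3 bumps 6 from row 1; 6 appends to row 2. P = [[1, 2, 3, 8, 9], [4, 5, 6], [7], [10]].

So P = [[1, 2, 3, 8, 9], [4, 5, 6], [7], [10]].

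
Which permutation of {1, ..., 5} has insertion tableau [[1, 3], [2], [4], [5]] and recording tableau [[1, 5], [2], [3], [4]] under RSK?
Reverse RSK: for i = n, n-1, ..., 1, locate i in Q, remove the corresponding corner cell from P, and reverse-bump its entry up through P; the value ejected from row 1 is w(i).

So w = 5 4 2 1 3.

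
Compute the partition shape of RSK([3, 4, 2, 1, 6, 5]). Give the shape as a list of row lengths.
[3, 2, 1]

Row-insert each entry into an empty tableau.

After inserting 3: P = [[3]].
After inserting 4: P = [[3, 4]].
After inserting 2: P = [[2, 4], [3]].
After inserting 1: P = [[1, 4], [2], [3]].
After inserting 6: P = [[1, 4, 6], [2], [3]].
After inserting 5: P = [[1, 4, 5], [2, 6], [3]].

The final insertion tableau P = [[1, 4, 5], [2, 6], [3]] has shape [3, 2, 1].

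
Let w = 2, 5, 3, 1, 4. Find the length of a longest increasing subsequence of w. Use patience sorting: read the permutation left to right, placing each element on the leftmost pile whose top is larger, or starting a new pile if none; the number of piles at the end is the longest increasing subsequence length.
2: new pile. tops = [2]
5: new pile. tops = [2, 5]
3: onto pile 2 (replacing 5). tops = [2, 3]
1: onto pile 1 (replacing 2). tops = [1, 3]
4: new pile. tops = [1, 3, 4]

3 piles, so the longest increasing subsequence has length 3.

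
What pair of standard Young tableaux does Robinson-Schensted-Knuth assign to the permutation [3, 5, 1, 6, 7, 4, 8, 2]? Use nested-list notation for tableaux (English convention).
Insert each entry of the permutation into P by Schensted row insertion, recording in Q the position of each new cell.

After inserting 3: P = [[3]].
After inserting 5: P = [[3, 5]].
After inserting 1: P = [[1, 5], [3]].
After inserting 6: P = [[1, 5, 6], [3]].
After inserting 7: P = [[1, 5, 6, 7], [3]].
After inserting 4: P = [[1, 4, 6, 7], [3, 5]].
After inserting 8: P = [[1, 4, 6, 7, 8], [3, 5]].
After inserting 2: P = [[1, 2, 6, 7, 8], [3, 4], [5]].

So P = [[1, 2, 6, 7, 8], [3, 4], [5]], Q = [[1, 2, 4, 5, 7], [3, 6], [8]].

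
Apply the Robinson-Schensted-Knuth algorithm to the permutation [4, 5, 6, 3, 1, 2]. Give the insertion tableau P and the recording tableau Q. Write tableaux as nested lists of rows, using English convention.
Insert each entry of the permutation into P by Schensted row insertion, recording in Q the position of each new cell.

After inserting 4: P = [[4]].
After inserting 5: P = [[4, 5]].
After inserting 6: P = [[4, 5, 6]].
After inserting 3: P = [[3, 5, 6], [4]].
After inserting 1: P = [[1, 5, 6], [3], [4]].
After inserting 2: P = [[1, 2, 6], [3, 5], [4]].

So P = [[1, 2, 6], [3, 5], [4]], Q = [[1, 2, 3], [4, 6], [5]].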